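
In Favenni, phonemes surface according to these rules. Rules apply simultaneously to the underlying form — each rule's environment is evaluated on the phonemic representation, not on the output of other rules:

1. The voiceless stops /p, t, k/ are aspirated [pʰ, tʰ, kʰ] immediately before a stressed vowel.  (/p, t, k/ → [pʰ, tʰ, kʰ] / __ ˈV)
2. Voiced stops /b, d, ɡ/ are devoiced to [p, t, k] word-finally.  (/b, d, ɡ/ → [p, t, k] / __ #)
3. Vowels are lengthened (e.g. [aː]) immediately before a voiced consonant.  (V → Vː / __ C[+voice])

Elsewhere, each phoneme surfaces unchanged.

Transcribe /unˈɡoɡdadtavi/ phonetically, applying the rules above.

Rule 3 applies to /u/ (word-initial: before a voiced consonant) → [uː].
/ɡ/ (between /n/ and /o/) fails the environment for rule 2, so it stays [ɡ].
/o/ — between /ɡ/ and /ɡ/, before a voiced consonant — surfaces as [oː] (rule 3).
/ɡ/ (between /o/ and /d/) is in the target of rule 2 but the environment (word-finally) is not met → [ɡ].
/d/ — between /ɡ/ and /a/; rule 2 does not apply here → [d].
/a/ (between /d/ and /d/) occurs before a voiced consonant → [aː] by rule 3.
/d/ (between /a/ and /t/): rule 2 targets it, but not word-finally → unchanged [d].
/t/ (between /d/ and /a/) fails the environment for rule 1, so it stays [t].
/a/ meets the environment for rule 3 (before a voiced consonant) → [aː].
/i/ (word-final) fails the environment for rule 3, so it stays [i].

[uːnˈɡoːɡdaːdtaːvi]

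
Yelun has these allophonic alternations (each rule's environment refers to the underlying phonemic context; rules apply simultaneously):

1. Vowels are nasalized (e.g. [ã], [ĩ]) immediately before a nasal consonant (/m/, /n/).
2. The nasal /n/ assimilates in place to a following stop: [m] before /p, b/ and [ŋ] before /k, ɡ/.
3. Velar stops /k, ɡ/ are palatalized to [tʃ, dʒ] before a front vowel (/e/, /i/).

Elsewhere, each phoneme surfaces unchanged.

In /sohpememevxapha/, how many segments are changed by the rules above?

Segments that undergo a rule: /e/ → [ẽ] (rule 1); /e/ → [ẽ] (rule 1).
All other segments surface unchanged.

2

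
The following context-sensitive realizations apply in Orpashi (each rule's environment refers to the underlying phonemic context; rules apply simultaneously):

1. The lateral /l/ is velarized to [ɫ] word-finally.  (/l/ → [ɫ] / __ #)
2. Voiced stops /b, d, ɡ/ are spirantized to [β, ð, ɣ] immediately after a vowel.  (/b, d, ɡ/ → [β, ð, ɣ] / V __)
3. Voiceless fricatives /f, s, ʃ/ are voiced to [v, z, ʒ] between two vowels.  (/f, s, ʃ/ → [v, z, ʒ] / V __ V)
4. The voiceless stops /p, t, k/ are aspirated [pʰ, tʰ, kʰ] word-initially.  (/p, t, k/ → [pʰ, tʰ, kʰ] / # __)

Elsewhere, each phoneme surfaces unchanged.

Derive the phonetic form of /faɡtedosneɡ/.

/f/ (word-initial): rule 3 targets it, but not between two vowels → unchanged [f].
/a/ — not in any rule's target class → [a].
/ɡ/ meets the environment for rule 2 (immediately after a vowel) → [ɣ].
/t/ (between /ɡ/ and /e/): rule 4 targets it, but not word-initially → unchanged [t].
/e/ — not in any rule's target class → [e].
Rule 2 applies to /d/ (between /e/ and /o/: immediately after a vowel) → [ð].
/o/ — not in any rule's target class → [o].
/s/ (between /o/ and /n/) fails the environment for rule 3, so it stays [s].
/n/ stays [n].
/e/ stays [e].
/ɡ/ (word-final): immediately after a vowel, so rule 2 applies → [ɣ].

[faɣteðosneɣ]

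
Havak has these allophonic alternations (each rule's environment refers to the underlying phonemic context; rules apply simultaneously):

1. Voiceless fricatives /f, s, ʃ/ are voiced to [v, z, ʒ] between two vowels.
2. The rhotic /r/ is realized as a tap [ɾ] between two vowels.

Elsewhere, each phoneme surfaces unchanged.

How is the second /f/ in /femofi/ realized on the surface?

[v]

/f/ (between /o/ and /i/): between two vowels, so rule 1 applies → [v].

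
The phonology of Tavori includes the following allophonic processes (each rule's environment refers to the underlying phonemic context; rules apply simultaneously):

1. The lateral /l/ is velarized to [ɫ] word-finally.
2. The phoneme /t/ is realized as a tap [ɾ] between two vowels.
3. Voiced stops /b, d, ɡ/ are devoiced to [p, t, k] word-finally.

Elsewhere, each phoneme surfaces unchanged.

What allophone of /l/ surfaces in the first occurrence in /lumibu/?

/l/ (word-initial) is in the target of rule 1 but the environment (word-finally) is not met → [l].

[l]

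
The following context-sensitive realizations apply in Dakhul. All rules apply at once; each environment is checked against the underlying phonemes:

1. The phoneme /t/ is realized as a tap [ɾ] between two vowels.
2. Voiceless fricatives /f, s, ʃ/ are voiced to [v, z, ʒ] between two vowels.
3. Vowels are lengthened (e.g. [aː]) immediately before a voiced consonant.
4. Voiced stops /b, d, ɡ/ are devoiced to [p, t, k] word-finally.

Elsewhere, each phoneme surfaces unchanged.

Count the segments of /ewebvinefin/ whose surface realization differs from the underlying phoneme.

Segments that undergo a rule: /e/ → [eː] (rule 3); /e/ → [eː] (rule 3); /i/ → [iː] (rule 3); /f/ → [v] (rule 2); /i/ → [iː] (rule 3).
All other segments surface unchanged.

5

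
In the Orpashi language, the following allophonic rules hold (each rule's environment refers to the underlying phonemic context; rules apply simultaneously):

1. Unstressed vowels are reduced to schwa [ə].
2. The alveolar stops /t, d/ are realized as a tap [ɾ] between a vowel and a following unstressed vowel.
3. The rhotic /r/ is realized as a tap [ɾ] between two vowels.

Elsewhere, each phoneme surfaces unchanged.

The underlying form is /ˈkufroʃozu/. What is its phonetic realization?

/k/ stays [k].
/u/ (between /k/ and /f/) is in the target of rule 1 but the environment (in an unstressed syllable) is not met → [u].
/f/ (between /u/ and /r/): no rule targets it → [f].
/r/ — between /f/ and /o/; rule 3 does not apply here → [r].
/o/ (between /r/ and /ʃ/): in an unstressed syllable, so rule 1 applies → [ə].
/ʃ/ — not in any rule's target class → [ʃ].
/o/ (between /ʃ/ and /z/) occurs in an unstressed syllable → [ə] by rule 1.
/z/ (between /o/ and /u/) is unaffected → [z].
/u/ (word-final): in an unstressed syllable, so rule 1 applies → [ə].

[ˈkufrəʃəzə]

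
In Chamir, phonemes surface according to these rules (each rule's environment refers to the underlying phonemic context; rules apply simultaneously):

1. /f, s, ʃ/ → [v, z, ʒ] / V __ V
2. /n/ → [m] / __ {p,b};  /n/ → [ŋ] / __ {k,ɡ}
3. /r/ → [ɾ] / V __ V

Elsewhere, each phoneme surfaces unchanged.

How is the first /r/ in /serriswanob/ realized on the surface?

[r]

/r/ — between /e/ and /r/; rule 3 does not apply here → [r].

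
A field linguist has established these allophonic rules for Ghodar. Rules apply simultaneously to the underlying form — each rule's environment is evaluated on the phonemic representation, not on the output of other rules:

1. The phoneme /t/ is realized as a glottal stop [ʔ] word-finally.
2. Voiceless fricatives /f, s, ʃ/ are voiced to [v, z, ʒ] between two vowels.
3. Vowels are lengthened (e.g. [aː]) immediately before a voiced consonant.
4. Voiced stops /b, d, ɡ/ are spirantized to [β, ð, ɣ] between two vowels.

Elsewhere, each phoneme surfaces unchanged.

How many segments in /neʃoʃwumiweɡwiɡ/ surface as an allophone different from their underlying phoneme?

5

Segments that undergo a rule: /ʃ/ → [ʒ] (rule 2); /u/ → [uː] (rule 3); /i/ → [iː] (rule 3); /e/ → [eː] (rule 3); /i/ → [iː] (rule 3).
All other segments surface unchanged.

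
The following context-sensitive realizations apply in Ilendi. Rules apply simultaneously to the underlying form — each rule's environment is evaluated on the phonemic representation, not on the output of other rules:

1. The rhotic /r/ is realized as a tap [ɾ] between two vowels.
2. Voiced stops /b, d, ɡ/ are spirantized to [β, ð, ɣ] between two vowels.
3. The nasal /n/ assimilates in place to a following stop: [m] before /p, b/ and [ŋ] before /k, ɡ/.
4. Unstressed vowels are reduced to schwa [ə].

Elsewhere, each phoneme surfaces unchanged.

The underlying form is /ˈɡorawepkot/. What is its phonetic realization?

[ˈɡoɾəwəpkət]

/ɡ/ (word-initial): rule 2 targets it, but not between two vowels → unchanged [ɡ].
/o/ (between /ɡ/ and /r/) is in the target of rule 4 but the environment (in an unstressed syllable) is not met → [o].
/r/ meets the environment for rule 1 (between two vowels) → [ɾ].
/a/ (between /r/ and /w/): in an unstressed syllable, so rule 4 applies → [ə].
/w/ (between /a/ and /e/): no rule targets it → [w].
/e/ meets the environment for rule 4 (in an unstressed syllable) → [ə].
/p/ (between /e/ and /k/): no rule targets it → [p].
/k/ (between /p/ and /o/): no rule targets it → [k].
/o/ (between /k/ and /t/): in an unstressed syllable, so rule 4 applies → [ə].
/t/ (word-final): no rule targets it → [t].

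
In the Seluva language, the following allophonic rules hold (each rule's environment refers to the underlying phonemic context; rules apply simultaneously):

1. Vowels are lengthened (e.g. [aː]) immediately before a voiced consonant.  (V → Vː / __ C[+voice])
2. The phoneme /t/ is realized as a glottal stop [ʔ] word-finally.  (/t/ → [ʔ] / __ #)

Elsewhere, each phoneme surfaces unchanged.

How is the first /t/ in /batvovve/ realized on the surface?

/t/ (between /a/ and /v/) fails the environment for rule 2, so it stays [t].

[t]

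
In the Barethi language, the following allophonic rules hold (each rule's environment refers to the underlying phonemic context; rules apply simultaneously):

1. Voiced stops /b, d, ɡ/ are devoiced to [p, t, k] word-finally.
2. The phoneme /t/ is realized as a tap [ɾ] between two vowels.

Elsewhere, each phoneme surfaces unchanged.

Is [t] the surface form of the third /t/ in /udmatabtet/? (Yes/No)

Yes

/t/ (word-final): rule 2 targets it, but not between two vowels → unchanged [t].
The actual realization is [t], which matches [t].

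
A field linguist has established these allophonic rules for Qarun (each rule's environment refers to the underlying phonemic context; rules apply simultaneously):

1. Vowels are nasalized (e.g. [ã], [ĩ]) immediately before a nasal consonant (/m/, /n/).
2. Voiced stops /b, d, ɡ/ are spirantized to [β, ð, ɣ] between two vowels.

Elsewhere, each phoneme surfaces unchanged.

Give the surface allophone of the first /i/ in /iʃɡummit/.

[i]

/i/ (word-initial) fails the environment for rule 1, so it stays [i].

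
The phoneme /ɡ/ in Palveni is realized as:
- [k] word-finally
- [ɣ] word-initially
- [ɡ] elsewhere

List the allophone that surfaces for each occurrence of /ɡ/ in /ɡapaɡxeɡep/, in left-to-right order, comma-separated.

[ɣ], [ɡ], [ɡ]

Occurrence 1 (position 1): word-initially → [ɣ].
Occurrence 2 (position 5): no conditioning environment matches → elsewhere allophone [ɡ].
Occurrence 3 (position 8): no conditioning environment matches → elsewhere allophone [ɡ].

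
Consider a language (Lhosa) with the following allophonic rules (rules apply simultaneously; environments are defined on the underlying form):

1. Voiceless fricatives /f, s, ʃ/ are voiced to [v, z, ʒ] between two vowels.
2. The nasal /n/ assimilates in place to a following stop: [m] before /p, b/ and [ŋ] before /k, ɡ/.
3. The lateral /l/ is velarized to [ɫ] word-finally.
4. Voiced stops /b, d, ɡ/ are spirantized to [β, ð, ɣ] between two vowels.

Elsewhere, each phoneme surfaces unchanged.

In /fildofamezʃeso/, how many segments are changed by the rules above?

2

Segments that undergo a rule: /f/ → [v] (rule 1); /s/ → [z] (rule 1).
All other segments surface unchanged.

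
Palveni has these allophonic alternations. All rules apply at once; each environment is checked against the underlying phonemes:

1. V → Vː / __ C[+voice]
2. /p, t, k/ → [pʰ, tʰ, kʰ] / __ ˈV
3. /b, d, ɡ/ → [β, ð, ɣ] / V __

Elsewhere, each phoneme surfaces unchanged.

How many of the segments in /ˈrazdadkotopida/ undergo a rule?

5

Segments that undergo a rule: /a/ → [aː] (rule 1); /a/ → [aː] (rule 1); /d/ → [ð] (rule 3); /i/ → [iː] (rule 1); /d/ → [ð] (rule 3).
All other segments surface unchanged.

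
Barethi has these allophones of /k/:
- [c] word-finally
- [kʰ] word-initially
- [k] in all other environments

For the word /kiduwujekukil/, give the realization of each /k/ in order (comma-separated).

[kʰ], [k], [k]

Occurrence 1 (position 1): word-initially → [kʰ].
Occurrence 2 (position 9): no conditioning environment matches → elsewhere allophone [k].
Occurrence 3 (position 11): no conditioning environment matches → elsewhere allophone [k].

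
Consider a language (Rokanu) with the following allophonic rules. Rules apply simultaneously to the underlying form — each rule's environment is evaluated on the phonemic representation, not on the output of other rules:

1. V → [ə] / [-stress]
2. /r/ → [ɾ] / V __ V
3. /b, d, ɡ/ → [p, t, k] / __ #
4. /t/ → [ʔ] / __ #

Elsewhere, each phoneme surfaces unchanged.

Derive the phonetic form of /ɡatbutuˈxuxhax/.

/ɡ/ (word-initial): rule 3 targets it, but not word-finally → unchanged [ɡ].
/a/ (between /ɡ/ and /t/): in an unstressed syllable, so rule 1 applies → [ə].
/t/ (between /a/ and /b/) fails the environment for rule 4, so it stays [t].
/b/ — between /t/ and /u/; rule 3 does not apply here → [b].
/u/ (between /b/ and /t/): in an unstressed syllable, so rule 1 applies → [ə].
/t/ — between /u/ and /u/; rule 4 does not apply here → [t].
/u/ (between /t/ and /x/) occurs in an unstressed syllable → [ə] by rule 1.
/x/ stays [x].
/u/ (between /x/ and /x/) is in the target of rule 1 but the environment (in an unstressed syllable) is not met → [u].
/x/ (between /u/ and /h/): no rule targets it → [x].
/h/ — not in any rule's target class → [h].
/a/ meets the environment for rule 1 (in an unstressed syllable) → [ə].
/x/ (word-final) is unaffected → [x].

[ɡətbətəˈxuxhəx]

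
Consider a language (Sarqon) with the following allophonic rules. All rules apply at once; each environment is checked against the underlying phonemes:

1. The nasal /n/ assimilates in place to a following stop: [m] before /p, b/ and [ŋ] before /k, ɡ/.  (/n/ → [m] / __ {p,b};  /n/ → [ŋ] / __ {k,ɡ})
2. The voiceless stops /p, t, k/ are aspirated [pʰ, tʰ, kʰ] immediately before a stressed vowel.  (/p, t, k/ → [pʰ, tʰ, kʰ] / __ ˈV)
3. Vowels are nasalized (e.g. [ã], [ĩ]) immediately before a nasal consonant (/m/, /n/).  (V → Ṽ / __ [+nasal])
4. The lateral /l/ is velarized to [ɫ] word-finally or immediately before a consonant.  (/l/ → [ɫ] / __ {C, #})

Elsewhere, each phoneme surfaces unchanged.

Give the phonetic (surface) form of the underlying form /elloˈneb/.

/e/ — word-initial; rule 3 does not apply here → [e].
/l/ — between /e/ and /l/, word-finally or immediately before a consonant — surfaces as [ɫ] (rule 4).
/l/ (between /l/ and /o/) is in the target of rule 4 but the environment (word-finally or immediately before a consonant) is not met → [l].
/o/ — between /l/ and /n/, before a nasal consonant — surfaces as [õ] (rule 3).
/n/ (between /o/ and /e/): rule 1 targets it, but not before a labial or velar stop → unchanged [n].
/e/ — between /n/ and /b/; rule 3 does not apply here → [e].
/b/ stays [b].

[eɫlõˈneb]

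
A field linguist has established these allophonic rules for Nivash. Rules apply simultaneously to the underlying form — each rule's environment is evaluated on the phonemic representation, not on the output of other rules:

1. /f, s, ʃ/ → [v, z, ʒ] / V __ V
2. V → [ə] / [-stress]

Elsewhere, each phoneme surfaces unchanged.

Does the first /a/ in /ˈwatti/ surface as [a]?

Yes

/a/ (between /w/ and /t/) fails the environment for rule 2, so it stays [a].
The actual realization is [a], which matches [a].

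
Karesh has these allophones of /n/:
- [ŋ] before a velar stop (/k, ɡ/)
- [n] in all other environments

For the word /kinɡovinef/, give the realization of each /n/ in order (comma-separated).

Occurrence 1 (position 3): before a velar stop → [ŋ].
Occurrence 2 (position 8): no conditioning environment matches → elsewhere allophone [n].

[ŋ], [n]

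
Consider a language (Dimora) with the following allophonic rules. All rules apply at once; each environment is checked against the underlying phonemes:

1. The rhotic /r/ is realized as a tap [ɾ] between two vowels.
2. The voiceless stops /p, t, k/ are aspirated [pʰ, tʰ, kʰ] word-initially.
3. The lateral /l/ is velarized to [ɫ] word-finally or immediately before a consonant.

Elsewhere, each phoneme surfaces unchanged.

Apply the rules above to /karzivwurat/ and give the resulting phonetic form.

/k/ — word-initial, word-initially — surfaces as [kʰ] (rule 2).
/a/ — not in any rule's target class → [a].
/r/ — between /a/ and /z/; rule 1 does not apply here → [r].
/z/ stays [z].
/i/ stays [i].
/v/ — not in any rule's target class → [v].
/w/ — not in any rule's target class → [w].
/u/ stays [u].
Rule 1 applies to /r/ (between /u/ and /a/: between two vowels) → [ɾ].
/a/ (between /r/ and /t/): no rule targets it → [a].
/t/ (word-final): rule 2 targets it, but not word-initially → unchanged [t].

[kʰarzivwuɾat]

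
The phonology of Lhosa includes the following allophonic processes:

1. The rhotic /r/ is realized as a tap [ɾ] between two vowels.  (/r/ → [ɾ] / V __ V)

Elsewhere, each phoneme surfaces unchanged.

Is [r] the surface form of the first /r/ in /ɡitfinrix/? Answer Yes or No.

Yes

/r/ (between /n/ and /i/): rule 1 targets it, but not between two vowels → unchanged [r].
The actual realization is [r], which matches [r].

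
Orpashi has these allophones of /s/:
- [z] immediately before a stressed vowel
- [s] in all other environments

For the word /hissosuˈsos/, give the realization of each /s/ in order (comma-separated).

[s], [s], [s], [z], [s]

Occurrence 1 (position 3): no conditioning environment matches → elsewhere allophone [s].
Occurrence 2 (position 4): no conditioning environment matches → elsewhere allophone [s].
Occurrence 3 (position 6): no conditioning environment matches → elsewhere allophone [s].
Occurrence 4 (position 8): immediately before a stressed vowel → [z].
Occurrence 5 (position 10): no conditioning environment matches → elsewhere allophone [s].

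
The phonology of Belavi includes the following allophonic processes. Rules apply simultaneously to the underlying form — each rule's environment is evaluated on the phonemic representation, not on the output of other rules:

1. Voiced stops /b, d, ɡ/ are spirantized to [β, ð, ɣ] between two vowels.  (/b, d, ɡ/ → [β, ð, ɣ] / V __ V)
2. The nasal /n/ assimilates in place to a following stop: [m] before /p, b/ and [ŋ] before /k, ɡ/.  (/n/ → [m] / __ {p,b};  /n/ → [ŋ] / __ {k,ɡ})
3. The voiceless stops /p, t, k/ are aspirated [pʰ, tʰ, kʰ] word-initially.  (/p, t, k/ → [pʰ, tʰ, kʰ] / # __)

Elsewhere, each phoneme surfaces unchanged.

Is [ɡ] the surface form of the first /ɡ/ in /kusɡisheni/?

/ɡ/ (between /s/ and /i/) fails the environment for rule 1, so it stays [ɡ].
The actual realization is [ɡ], which matches [ɡ].

Yes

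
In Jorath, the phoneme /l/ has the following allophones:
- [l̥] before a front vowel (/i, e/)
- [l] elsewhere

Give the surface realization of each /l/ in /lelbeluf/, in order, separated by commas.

Occurrence 1 (position 1): before a front vowel (/i, e/) → [l̥].
Occurrence 2 (position 3): no conditioning environment matches → elsewhere allophone [l].
Occurrence 3 (position 6): no conditioning environment matches → elsewhere allophone [l].

[l̥], [l], [l]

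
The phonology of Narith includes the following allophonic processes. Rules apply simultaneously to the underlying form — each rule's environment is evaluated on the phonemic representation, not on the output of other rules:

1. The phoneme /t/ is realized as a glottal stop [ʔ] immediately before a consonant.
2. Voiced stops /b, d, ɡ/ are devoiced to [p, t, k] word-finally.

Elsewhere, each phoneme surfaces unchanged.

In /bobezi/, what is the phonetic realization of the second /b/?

/b/ — between /o/ and /e/; rule 2 does not apply here → [b].

[b]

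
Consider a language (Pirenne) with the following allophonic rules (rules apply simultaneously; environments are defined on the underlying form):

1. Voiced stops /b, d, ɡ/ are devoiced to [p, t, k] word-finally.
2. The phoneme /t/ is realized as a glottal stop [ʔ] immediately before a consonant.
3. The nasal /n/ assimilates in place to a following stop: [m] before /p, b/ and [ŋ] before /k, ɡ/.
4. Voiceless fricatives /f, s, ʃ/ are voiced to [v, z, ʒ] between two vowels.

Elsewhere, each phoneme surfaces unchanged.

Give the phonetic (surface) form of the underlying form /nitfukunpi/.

/n/ — word-initial; rule 3 does not apply here → [n].
Rule 2 applies to /t/ (between /i/ and /f/: immediately before a consonant) → [ʔ].
/f/ (between /t/ and /u/): rule 4 targets it, but not between two vowels → unchanged [f].
/n/ (between /u/ and /p/): before a labial or velar stop, so rule 3 applies → [m].

[niʔfukumpi]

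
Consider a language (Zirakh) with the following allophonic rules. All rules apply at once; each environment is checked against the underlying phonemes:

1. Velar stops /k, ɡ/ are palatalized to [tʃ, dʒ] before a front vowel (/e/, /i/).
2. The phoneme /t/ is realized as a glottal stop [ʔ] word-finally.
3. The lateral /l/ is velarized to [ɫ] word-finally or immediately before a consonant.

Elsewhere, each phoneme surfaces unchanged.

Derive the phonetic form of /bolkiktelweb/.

[boɫtʃikteɫweb]

/b/ (word-initial) is unaffected → [b].
/o/ — not in any rule's target class → [o].
/l/ (between /o/ and /k/): word-finally or immediately before a consonant, so rule 3 applies → [ɫ].
Rule 1 applies to /k/ (between /l/ and /i/: before a front vowel) → [tʃ].
/i/ stays [i].
/k/ (between /i/ and /t/): rule 1 targets it, but not before a front vowel → unchanged [k].
/t/ (between /k/ and /e/) fails the environment for rule 2, so it stays [t].
/e/ — not in any rule's target class → [e].
/l/ — between /e/ and /w/, word-finally or immediately before a consonant — surfaces as [ɫ] (rule 3).
/w/ stays [w].
/e/ (between /w/ and /b/): no rule targets it → [e].
/b/ (word-final) is unaffected → [b].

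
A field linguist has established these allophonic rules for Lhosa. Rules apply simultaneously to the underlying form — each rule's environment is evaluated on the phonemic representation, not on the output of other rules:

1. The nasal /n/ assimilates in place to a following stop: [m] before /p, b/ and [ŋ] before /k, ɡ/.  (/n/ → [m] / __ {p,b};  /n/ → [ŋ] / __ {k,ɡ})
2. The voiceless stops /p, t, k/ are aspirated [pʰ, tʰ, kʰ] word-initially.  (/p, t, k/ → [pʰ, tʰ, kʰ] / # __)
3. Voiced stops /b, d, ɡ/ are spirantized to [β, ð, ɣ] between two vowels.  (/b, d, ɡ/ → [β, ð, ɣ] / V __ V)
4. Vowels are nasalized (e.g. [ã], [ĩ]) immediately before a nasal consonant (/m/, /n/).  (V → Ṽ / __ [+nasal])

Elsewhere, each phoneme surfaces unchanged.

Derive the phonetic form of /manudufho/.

/a/ meets the environment for rule 4 (before a nasal consonant) → [ã].
/n/ (between /a/ and /u/) fails the environment for rule 1, so it stays [n].
/u/ — between /n/ and /d/; rule 4 does not apply here → [u].
/d/ — between /u/ and /u/, between two vowels — surfaces as [ð] (rule 3).
/u/ — between /d/ and /f/; rule 4 does not apply here → [u].
/o/ (word-final) is in the target of rule 4 but the environment (before a nasal consonant) is not met → [o].

[mãnuðufho]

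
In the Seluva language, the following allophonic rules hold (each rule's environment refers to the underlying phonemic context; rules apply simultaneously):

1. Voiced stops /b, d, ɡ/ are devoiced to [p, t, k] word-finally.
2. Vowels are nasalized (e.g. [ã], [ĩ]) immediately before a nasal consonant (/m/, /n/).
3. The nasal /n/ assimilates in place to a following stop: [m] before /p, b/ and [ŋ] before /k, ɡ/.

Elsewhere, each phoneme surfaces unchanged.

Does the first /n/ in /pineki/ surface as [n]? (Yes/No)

/n/ (between /i/ and /e/) is in the target of rule 3 but the environment (before a labial or velar stop) is not met → [n].
The actual realization is [n], which matches [n].

Yes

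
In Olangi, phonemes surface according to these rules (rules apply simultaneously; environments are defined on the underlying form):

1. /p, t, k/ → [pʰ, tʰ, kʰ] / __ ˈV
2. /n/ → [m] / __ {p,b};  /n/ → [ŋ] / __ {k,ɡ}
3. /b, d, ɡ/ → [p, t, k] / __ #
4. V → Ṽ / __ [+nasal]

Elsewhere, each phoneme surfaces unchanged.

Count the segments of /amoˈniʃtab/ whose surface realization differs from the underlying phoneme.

3

Segments that undergo a rule: /a/ → [ã] (rule 4); /o/ → [õ] (rule 4); /b/ → [p] (rule 3).
All other segments surface unchanged.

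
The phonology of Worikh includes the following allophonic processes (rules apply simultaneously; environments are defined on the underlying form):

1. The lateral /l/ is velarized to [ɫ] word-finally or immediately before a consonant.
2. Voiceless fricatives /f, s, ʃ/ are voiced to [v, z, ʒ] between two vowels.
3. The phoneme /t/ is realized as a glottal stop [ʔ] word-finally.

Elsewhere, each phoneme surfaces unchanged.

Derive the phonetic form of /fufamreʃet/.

[fuvamreʒeʔ]

/f/ (word-initial) is in the target of rule 2 but the environment (between two vowels) is not met → [f].
/u/ (between /f/ and /f/) is unaffected → [u].
/f/ meets the environment for rule 2 (between two vowels) → [v].
/a/ (between /f/ and /m/): no rule targets it → [a].
/m/ stays [m].
/r/ (between /m/ and /e/) is unaffected → [r].
/e/ stays [e].
/ʃ/ meets the environment for rule 2 (between two vowels) → [ʒ].
/e/ — not in any rule's target class → [e].
/t/ (word-final) occurs word-finally → [ʔ] by rule 3.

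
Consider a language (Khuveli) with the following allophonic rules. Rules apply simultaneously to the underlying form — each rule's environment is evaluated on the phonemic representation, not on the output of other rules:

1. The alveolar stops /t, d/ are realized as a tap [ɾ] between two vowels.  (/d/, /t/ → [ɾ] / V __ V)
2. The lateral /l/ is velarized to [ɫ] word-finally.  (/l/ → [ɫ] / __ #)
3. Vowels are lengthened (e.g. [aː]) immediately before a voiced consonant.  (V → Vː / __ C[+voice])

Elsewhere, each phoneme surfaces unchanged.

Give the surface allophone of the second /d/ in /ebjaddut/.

/d/ (between /d/ and /u/) fails the environment for rule 1, so it stays [d].

[d]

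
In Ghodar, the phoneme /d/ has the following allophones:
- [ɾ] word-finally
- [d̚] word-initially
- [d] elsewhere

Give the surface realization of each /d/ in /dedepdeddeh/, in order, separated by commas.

Occurrence 1 (position 1): word-initially → [d̚].
Occurrence 2 (position 3): no conditioning environment matches → elsewhere allophone [d].
Occurrence 3 (position 6): no conditioning environment matches → elsewhere allophone [d].
Occurrence 4 (position 8): no conditioning environment matches → elsewhere allophone [d].
Occurrence 5 (position 9): no conditioning environment matches → elsewhere allophone [d].

[d̚], [d], [d], [d], [d]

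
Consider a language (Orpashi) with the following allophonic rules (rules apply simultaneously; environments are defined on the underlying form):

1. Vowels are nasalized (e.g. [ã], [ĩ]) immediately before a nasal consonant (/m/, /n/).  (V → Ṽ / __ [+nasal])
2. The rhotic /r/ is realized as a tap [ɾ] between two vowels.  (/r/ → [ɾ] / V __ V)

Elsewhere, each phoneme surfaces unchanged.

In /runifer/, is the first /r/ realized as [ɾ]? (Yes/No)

No

/r/ (word-initial) fails the environment for rule 2, so it stays [r].
The actual realization is [r], not [ɾ].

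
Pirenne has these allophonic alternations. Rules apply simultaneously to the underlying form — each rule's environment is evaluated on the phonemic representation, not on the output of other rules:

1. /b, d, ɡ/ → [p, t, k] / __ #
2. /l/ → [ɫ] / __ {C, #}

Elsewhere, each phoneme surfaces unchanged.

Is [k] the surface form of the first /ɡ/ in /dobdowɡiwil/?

No

/ɡ/ (between /w/ and /i/) is in the target of rule 1 but the environment (word-finally) is not met → [ɡ].
The actual realization is [ɡ], not [k].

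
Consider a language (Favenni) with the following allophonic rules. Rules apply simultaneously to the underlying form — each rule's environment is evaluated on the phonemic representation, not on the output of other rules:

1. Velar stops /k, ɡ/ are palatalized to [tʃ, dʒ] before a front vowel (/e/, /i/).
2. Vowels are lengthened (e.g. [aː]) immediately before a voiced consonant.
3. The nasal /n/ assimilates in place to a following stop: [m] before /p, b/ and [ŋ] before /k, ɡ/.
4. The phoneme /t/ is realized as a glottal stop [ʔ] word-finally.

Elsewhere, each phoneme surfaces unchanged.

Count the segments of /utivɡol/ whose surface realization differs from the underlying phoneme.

Segments that undergo a rule: /i/ → [iː] (rule 2); /o/ → [oː] (rule 2).
All other segments surface unchanged.

2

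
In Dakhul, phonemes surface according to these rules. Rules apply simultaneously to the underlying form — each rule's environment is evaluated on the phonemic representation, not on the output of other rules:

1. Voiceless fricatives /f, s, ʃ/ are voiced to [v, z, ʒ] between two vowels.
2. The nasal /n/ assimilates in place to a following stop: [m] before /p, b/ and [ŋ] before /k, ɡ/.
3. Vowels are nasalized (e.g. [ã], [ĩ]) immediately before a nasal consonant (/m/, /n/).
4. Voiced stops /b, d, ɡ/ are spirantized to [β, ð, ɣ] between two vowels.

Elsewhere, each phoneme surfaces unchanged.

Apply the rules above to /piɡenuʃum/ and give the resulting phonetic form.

[piɣẽnuʒũm]

/i/ (between /p/ and /ɡ/) fails the environment for rule 3, so it stays [i].
/ɡ/ — between /i/ and /e/, between two vowels — surfaces as [ɣ] (rule 4).
/e/ (between /ɡ/ and /n/): before a nasal consonant, so rule 3 applies → [ẽ].
/n/ — between /e/ and /u/; rule 2 does not apply here → [n].
/u/ (between /n/ and /ʃ/) fails the environment for rule 3, so it stays [u].
Rule 1 applies to /ʃ/ (between /u/ and /u/: between two vowels) → [ʒ].
/u/ — between /ʃ/ and /m/, before a nasal consonant — surfaces as [ũ] (rule 3).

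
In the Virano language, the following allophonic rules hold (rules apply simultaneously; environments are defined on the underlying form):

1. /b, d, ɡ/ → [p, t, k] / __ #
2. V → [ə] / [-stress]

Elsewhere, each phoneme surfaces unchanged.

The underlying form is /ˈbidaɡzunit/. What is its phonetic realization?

/b/ (word-initial) is in the target of rule 1 but the environment (word-finally) is not met → [b].
/i/ — between /b/ and /d/; rule 2 does not apply here → [i].
/d/ (between /i/ and /a/) fails the environment for rule 1, so it stays [d].
/a/ (between /d/ and /ɡ/): in an unstressed syllable, so rule 2 applies → [ə].
/ɡ/ — between /a/ and /z/; rule 1 does not apply here → [ɡ].
/z/ stays [z].
/u/ meets the environment for rule 2 (in an unstressed syllable) → [ə].
/n/ (between /u/ and /i/): no rule targets it → [n].
/i/ — between /n/ and /t/, in an unstressed syllable — surfaces as [ə] (rule 2).
/t/ (word-final) is unaffected → [t].

[ˈbidəɡzənət]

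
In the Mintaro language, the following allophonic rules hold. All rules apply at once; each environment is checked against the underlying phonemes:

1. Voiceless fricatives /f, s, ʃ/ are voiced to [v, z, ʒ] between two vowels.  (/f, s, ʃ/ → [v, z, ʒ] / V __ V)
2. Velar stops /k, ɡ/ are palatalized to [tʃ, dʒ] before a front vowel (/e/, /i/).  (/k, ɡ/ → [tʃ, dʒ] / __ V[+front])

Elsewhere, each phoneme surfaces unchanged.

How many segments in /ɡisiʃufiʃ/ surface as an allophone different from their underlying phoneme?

4

Segments that undergo a rule: /ɡ/ → [dʒ] (rule 2); /s/ → [z] (rule 1); /ʃ/ → [ʒ] (rule 1); /f/ → [v] (rule 1).
All other segments surface unchanged.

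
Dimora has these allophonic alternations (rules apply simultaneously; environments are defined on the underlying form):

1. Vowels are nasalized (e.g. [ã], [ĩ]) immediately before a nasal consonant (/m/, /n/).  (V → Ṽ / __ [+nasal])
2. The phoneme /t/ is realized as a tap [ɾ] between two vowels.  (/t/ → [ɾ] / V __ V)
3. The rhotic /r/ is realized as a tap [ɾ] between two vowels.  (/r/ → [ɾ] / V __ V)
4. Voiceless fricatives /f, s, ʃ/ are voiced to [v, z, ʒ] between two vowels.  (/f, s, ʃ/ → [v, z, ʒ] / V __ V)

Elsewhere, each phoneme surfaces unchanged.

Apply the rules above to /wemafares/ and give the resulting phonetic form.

[wẽmavaɾes]

/w/ stays [w].
Rule 1 applies to /e/ (between /w/ and /m/: before a nasal consonant) → [ẽ].
/m/ (between /e/ and /a/): no rule targets it → [m].
/a/ — between /m/ and /f/; rule 1 does not apply here → [a].
/f/ — between /a/ and /a/, between two vowels — surfaces as [v] (rule 4).
/a/ (between /f/ and /r/) is in the target of rule 1 but the environment (before a nasal consonant) is not met → [a].
/r/ (between /a/ and /e/): between two vowels, so rule 3 applies → [ɾ].
/e/ (between /r/ and /s/) fails the environment for rule 1, so it stays [e].
/s/ (word-final) fails the environment for rule 4, so it stays [s].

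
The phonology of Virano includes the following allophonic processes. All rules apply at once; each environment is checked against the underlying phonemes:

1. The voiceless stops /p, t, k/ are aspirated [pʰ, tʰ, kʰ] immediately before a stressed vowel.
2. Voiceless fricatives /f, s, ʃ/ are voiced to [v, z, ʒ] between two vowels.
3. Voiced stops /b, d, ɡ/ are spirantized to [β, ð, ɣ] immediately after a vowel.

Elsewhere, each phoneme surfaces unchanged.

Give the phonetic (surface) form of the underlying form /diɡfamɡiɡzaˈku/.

/d/ (word-initial): rule 3 targets it, but not immediately after a vowel → unchanged [d].
/ɡ/ (between /i/ and /f/) occurs immediately after a vowel → [ɣ] by rule 3.
/f/ (between /ɡ/ and /a/) is in the target of rule 2 but the environment (between two vowels) is not met → [f].
/ɡ/ (between /m/ and /i/) is in the target of rule 3 but the environment (immediately after a vowel) is not met → [ɡ].
Rule 3 applies to /ɡ/ (between /i/ and /z/: immediately after a vowel) → [ɣ].
/k/ (between /a/ and /u/) occurs immediately before a stressed vowel → [kʰ] by rule 1.

[diɣfamɡiɣzaˈkʰu]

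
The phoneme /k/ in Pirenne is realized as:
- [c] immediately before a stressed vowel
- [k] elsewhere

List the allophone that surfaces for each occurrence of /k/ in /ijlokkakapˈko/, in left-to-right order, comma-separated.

Occurrence 1 (position 5): no conditioning environment matches → elsewhere allophone [k].
Occurrence 2 (position 6): no conditioning environment matches → elsewhere allophone [k].
Occurrence 3 (position 8): no conditioning environment matches → elsewhere allophone [k].
Occurrence 4 (position 11): immediately before a stressed vowel → [c].

[k], [k], [k], [c]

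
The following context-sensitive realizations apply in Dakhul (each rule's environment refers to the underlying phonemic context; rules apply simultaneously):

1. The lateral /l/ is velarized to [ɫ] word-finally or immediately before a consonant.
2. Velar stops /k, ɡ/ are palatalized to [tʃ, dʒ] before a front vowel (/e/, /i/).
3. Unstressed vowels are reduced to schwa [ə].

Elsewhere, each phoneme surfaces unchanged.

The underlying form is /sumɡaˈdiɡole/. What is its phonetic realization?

/s/ (word-initial) is unaffected → [s].
/u/ (between /s/ and /m/) occurs in an unstressed syllable → [ə] by rule 3.
/m/ (between /u/ and /ɡ/): no rule targets it → [m].
/ɡ/ — between /m/ and /a/; rule 2 does not apply here → [ɡ].
/a/ (between /ɡ/ and /d/): in an unstressed syllable, so rule 3 applies → [ə].
/d/ stays [d].
/i/ — between /d/ and /ɡ/; rule 3 does not apply here → [i].
/ɡ/ (between /i/ and /o/): rule 2 targets it, but not before a front vowel → unchanged [ɡ].
/o/ — between /ɡ/ and /l/, in an unstressed syllable — surfaces as [ə] (rule 3).
/l/ — between /o/ and /e/; rule 1 does not apply here → [l].
/e/ meets the environment for rule 3 (in an unstressed syllable) → [ə].

[səmɡəˈdiɡələ]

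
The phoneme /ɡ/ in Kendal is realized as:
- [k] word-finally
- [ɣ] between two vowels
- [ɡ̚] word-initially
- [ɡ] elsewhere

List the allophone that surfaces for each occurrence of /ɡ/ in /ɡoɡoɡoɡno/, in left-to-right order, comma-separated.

Occurrence 1 (position 1): word-initially → [ɡ̚].
Occurrence 2 (position 3): between two vowels → [ɣ].
Occurrence 3 (position 5): between two vowels → [ɣ].
Occurrence 4 (position 7): no conditioning environment matches → elsewhere allophone [ɡ].

[ɡ̚], [ɣ], [ɣ], [ɡ]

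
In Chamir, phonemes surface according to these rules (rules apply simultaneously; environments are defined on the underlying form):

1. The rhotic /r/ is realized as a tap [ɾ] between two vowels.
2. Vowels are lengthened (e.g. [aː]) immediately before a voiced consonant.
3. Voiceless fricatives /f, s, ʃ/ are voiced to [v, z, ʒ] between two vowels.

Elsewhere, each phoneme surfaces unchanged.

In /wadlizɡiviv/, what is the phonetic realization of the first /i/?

/i/ — between /l/ and /z/, before a voiced consonant — surfaces as [iː] (rule 2).

[iː]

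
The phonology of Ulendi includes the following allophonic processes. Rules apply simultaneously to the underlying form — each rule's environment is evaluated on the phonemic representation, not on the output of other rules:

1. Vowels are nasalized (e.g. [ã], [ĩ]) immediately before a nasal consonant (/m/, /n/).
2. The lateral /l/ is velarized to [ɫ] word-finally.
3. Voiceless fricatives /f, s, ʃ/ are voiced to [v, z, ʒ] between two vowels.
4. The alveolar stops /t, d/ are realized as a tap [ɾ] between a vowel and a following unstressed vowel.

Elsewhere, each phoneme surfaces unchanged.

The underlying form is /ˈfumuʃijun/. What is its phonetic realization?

[ˈfũmuʒijũn]

/f/ (word-initial) is in the target of rule 3 but the environment (between two vowels) is not met → [f].
/u/ meets the environment for rule 1 (before a nasal consonant) → [ũ].
/u/ (between /m/ and /ʃ/): rule 1 targets it, but not before a nasal consonant → unchanged [u].
/ʃ/ (between /u/ and /i/) occurs between two vowels → [ʒ] by rule 3.
/i/ (between /ʃ/ and /j/): rule 1 targets it, but not before a nasal consonant → unchanged [i].
/u/ (between /j/ and /n/): before a nasal consonant, so rule 1 applies → [ũ].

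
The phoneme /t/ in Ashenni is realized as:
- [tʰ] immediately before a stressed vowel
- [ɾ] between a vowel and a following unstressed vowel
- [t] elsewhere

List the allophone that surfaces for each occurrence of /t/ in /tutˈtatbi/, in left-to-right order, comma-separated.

Occurrence 1 (position 1): no conditioning environment matches → elsewhere allophone [t].
Occurrence 2 (position 3): no conditioning environment matches → elsewhere allophone [t].
Occurrence 3 (position 4): immediately before a stressed vowel → [tʰ].
Occurrence 4 (position 6): no conditioning environment matches → elsewhere allophone [t].

[t], [t], [tʰ], [t]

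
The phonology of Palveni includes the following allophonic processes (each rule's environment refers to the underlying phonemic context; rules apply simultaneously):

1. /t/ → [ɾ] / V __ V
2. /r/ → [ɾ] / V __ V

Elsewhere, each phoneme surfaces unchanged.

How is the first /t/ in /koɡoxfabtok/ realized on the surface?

/t/ — between /b/ and /o/; rule 1 does not apply here → [t].

[t]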